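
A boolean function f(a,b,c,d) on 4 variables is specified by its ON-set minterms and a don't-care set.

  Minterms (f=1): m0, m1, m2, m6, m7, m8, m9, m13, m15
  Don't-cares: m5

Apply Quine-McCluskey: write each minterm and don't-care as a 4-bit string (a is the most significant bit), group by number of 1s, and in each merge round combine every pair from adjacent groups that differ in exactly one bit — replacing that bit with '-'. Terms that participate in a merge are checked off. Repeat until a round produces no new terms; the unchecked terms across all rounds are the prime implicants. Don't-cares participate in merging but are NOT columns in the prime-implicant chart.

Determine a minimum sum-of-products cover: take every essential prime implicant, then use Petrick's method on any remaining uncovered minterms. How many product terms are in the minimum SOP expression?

3

Round 0: 0000✓ 0001✓ 0010✓ 0101✓ 0110✓ 0111✓ 1000✓ 1001✓ 1101✓ 1111✓
Round 1: -000✓ -001✓ -101✓ -111✓ 0-01✓ 0-10 00-0 000-✓ 01-1✓ 011- 1-01✓ 100-✓ 11-1✓
Round 2: --01 -00- -1-1
PIs = {--01, -00-, -1-1, 0-10, 00-0, 011-}
Coverage chart:
  m0: -00-,00-0
  m1: --01,-00-
  m2: 0-10,00-0
  m6: 0-10,011-
  m7: -1-1,011-
  m8: -00- ←essential
  m9: --01,-00-
  m13: --01,-1-1
  m15: -1-1 ←essential
Essential: -00-, -1-1
Petrick residual → 0-10
Min cover (3 terms): b'c' + bd + a'cd'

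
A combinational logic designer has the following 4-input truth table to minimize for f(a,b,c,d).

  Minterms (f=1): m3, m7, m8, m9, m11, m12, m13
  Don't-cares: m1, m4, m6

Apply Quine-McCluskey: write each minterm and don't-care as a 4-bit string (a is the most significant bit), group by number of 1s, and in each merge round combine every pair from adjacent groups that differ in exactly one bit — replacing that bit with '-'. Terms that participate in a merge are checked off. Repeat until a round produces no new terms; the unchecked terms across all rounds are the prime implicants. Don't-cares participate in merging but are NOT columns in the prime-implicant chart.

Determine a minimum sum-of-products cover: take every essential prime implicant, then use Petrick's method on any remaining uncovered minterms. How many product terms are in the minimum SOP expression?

[col 0] 0001*, 0011*, 0100*, 0110*, 0111*, 1000*, 1001*, 1011*, 1100*, 1101*
[col 1] -001*, -011*, -100, 0-11, 00-1*, 01-0, 011-, 1-00*, 1-01*, 10-1*, 100-*, 110-*
[col 2] -0-1, 1-0-
Prime implicants: -0-1, -100, 0-11, 01-0, 011-, 1-0-
PI chart (minterm → PIs covering it):
  3 | -0-1,0-11
  7 | 0-11,011-
  8 | 1-0-  (sole → essential)
  9 | -0-1,1-0-
  11 | -0-1  (sole → essential)
  12 | -100,1-0-
  13 | 1-0-  (sole → essential)
Essential prime implicants: -0-1, 1-0-
Petrick residual → 0-11
Minimum SOP uses 3 PIs: b'd + a'cd + ac'

3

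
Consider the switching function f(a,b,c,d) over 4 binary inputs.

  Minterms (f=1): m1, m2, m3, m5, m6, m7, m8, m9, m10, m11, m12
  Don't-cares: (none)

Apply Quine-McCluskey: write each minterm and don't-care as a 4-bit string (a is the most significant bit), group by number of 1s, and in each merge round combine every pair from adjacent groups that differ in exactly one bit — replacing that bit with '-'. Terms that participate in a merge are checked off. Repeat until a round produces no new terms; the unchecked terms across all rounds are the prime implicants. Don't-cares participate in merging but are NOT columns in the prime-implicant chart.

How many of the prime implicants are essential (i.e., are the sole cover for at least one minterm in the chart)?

3

size-2^0 implicants → 0001(✓)  0010(✓)  0011(✓)  0101(✓)  0110(✓)  0111(✓)  1000(✓)  1001(✓)  1010(✓)  1011(✓)  1100(✓)
size-2^1 implicants → -001(✓)  -010(✓)  -011(✓)  0-01(✓)  0-10(✓)  0-11(✓)  00-1(✓)  001-(✓)  01-1(✓)  011-(✓)  1-00  10-0(✓)  10-1(✓)  100-(✓)  101-(✓)
size-2^2 implicants → -0-1  -01-  0--1  0-1-  10--
Unchecked terms (primes): -0-1, -01-, 0--1, 0-1-, 1-00, 10--
Minterm coverage:
  m1 ⊆ -0-1,0--1
  m2 ⊆ -01-,0-1-
  m3 ⊆ -0-1,-01-,0--1,0-1-
  m5 ⊆ 0--1 [E]
  m6 ⊆ 0-1- [E]
  m7 ⊆ 0--1,0-1-
  m8 ⊆ 1-00,10--
  m9 ⊆ -0-1,10--
  m10 ⊆ -01-,10--
  m11 ⊆ -0-1,-01-,10--
  m12 ⊆ 1-00 [E]
E = {0--1, 0-1-, 1-00}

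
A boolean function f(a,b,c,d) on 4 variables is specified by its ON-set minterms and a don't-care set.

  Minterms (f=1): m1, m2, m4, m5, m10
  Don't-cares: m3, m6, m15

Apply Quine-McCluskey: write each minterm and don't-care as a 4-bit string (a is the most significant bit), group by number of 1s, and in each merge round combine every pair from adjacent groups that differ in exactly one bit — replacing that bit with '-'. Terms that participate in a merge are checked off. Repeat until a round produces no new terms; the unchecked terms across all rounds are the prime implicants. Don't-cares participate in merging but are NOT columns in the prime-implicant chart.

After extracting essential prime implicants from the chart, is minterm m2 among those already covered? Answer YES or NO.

[col 0] 0001*, 0010*, 0011*, 0100*, 0101*, 0110*, 1010*, 1111
[col 1] -010, 0-01, 0-10, 00-1, 001-, 01-0, 010-
Prime implicants: -010, 0-01, 0-10, 00-1, 001-, 01-0, 010-, 1111
PI chart (minterm → PIs covering it):
  1 | 0-01,00-1
  2 | -010,0-10,001-
  4 | 01-0,010-
  5 | 0-01,010-
  10 | -010  (sole → essential)
Essential prime implicants: -010

YES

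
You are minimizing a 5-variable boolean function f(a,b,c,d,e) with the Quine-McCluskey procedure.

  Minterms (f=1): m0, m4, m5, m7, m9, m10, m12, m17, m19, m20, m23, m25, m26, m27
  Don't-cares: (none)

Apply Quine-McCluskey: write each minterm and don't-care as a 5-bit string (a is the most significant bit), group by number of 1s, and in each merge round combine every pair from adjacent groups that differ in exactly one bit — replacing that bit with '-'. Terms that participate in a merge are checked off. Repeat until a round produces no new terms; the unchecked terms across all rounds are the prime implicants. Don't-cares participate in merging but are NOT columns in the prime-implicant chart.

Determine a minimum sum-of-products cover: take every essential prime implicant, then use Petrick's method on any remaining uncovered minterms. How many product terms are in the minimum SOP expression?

8

Round 0: 00000✓ 00100✓ 00101✓ 00111✓ 01001✓ 01010✓ 01100✓ 10001✓ 10011✓ 10100✓ 10111✓ 11001✓ 11010✓ 11011✓
Round 1: -0100 -0111 -1001 -1010 0-100 00-00 001-1 0010- 1-001✓ 1-011✓ 10-11 100-1✓ 110-1✓ 1101-
Round 2: 1-0-1
PIs = {-0100, -0111, -1001, -1010, 0-100, 00-00, 001-1, 0010-, 1-0-1, 10-11, 1101-}
Coverage chart:
  m0: 00-00 ←essential
  m4: -0100,0-100,00-00,0010-
  m5: 001-1,0010-
  m7: -0111,001-1
  m9: -1001 ←essential
  m10: -1010 ←essential
  m12: 0-100 ←essential
  m17: 1-0-1 ←essential
  m19: 1-0-1,10-11
  m20: -0100 ←essential
  m23: -0111,10-11
  m25: -1001,1-0-1
  m26: -1010,1101-
  m27: 1-0-1,1101-
Essential: -0100, -1001, -1010, 0-100, 00-00, 1-0-1
Petrick residual → -0111, 001-1
Min cover (8 terms): b'cd'e' + b'cde + bc'd'e + bc'de' + a'cd'e' + a'b'd'e' + a'b'ce + ac'e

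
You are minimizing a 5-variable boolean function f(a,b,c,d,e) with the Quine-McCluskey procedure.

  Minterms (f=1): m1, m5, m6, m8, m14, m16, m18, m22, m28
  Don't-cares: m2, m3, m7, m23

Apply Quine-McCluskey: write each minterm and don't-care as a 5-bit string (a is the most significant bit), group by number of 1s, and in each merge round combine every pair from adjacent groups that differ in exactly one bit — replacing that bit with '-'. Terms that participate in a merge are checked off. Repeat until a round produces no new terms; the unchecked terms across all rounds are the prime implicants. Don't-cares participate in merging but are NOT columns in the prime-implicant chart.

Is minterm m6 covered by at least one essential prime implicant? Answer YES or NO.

[col 0] 00001*, 00010*, 00011*, 00101*, 00110*, 00111*, 01000, 01110*, 10000*, 10010*, 10110*, 10111*, 11100
[col 1] -0010*, -0110*, -0111*, 0-110, 00-01*, 00-10*, 00-11*, 000-1*, 0001-*, 001-1*, 0011-*, 10-10*, 100-0, 1011-*
[col 2] -0-10, -011-, 00--1, 00-1-
Prime implicants: -0-10, -011-, 0-110, 00--1, 00-1-, 01000, 100-0, 11100
PI chart (minterm → PIs covering it):
  1 | 00--1  (sole → essential)
  5 | 00--1  (sole → essential)
  6 | -0-10,-011-,0-110,00-1-
  8 | 01000  (sole → essential)
  14 | 0-110  (sole → essential)
  16 | 100-0  (sole → essential)
  18 | -0-10,100-0
  22 | -0-10,-011-
  28 | 11100  (sole → essential)
Essential prime implicants: 0-110, 00--1, 01000, 100-0, 11100

YES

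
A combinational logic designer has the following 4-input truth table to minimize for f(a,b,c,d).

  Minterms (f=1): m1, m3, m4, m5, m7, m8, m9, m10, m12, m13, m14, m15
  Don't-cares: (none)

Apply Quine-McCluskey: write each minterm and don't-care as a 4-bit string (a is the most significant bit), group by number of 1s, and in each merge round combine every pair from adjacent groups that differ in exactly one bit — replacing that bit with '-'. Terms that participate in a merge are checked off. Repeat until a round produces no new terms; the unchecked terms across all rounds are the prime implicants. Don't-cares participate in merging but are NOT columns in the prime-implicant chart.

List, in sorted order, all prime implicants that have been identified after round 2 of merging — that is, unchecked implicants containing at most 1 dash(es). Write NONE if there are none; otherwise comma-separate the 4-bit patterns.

size-2^0 implicants → 0001(✓)  0011(✓)  0100(✓)  0101(✓)  0111(✓)  1000(✓)  1001(✓)  1010(✓)  1100(✓)  1101(✓)  1110(✓)  1111(✓)
size-2^1 implicants → -001(✓)  -100(✓)  -101(✓)  -111(✓)  0-01(✓)  0-11(✓)  00-1(✓)  01-1(✓)  010-(✓)  1-00(✓)  1-01(✓)  1-10(✓)  10-0(✓)  100-(✓)  11-0(✓)  11-1(✓)  110-(✓)  111-(✓)
size-2^2 implicants → --01  -1-1  -10-  0--1  1--0  1-0-  11--
Unchecked terms (primes): --01, -1-1, -10-, 0--1, 1--0, 1-0-, 11--

NONE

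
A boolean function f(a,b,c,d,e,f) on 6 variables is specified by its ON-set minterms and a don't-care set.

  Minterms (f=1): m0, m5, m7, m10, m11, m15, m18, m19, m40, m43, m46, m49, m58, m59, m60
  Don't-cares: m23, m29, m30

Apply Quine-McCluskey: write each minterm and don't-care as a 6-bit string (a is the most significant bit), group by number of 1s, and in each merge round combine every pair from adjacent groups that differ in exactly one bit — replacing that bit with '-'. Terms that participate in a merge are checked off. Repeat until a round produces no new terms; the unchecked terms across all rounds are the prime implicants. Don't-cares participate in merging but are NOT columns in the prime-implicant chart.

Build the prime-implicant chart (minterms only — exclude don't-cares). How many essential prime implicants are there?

9

[col 0] 000000, 000101*, 000111*, 001010*, 001011*, 001111*, 010010*, 010011*, 010111*, 011101, 011110, 101000, 101011*, 101110, 110001, 111010*, 111011*, 111100
[col 1] -01011, 0-0111, 00-111, 0001-1, 001-11, 00101-, 010-11, 01001-, 1-1011, 11101-
Prime implicants: -01011, 0-0111, 00-111, 000000, 0001-1, 001-11, 00101-, 010-11, 01001-, 011101, 011110, 1-1011, 101000, 101110, 110001, 11101-, 111100
PI chart (minterm → PIs covering it):
  0 | 000000  (sole → essential)
  5 | 0001-1  (sole → essential)
  7 | 0-0111,00-111,0001-1
  10 | 00101-  (sole → essential)
  11 | -01011,001-11,00101-
  15 | 00-111,001-11
  18 | 01001-  (sole → essential)
  19 | 010-11,01001-
  40 | 101000  (sole → essential)
  43 | -01011,1-1011
  46 | 101110  (sole → essential)
  49 | 110001  (sole → essential)
  58 | 11101-  (sole → essential)
  59 | 1-1011,11101-
  60 | 111100  (sole → essential)
Essential prime implicants: 000000, 0001-1, 00101-, 01001-, 101000, 101110, 110001, 11101-, 111100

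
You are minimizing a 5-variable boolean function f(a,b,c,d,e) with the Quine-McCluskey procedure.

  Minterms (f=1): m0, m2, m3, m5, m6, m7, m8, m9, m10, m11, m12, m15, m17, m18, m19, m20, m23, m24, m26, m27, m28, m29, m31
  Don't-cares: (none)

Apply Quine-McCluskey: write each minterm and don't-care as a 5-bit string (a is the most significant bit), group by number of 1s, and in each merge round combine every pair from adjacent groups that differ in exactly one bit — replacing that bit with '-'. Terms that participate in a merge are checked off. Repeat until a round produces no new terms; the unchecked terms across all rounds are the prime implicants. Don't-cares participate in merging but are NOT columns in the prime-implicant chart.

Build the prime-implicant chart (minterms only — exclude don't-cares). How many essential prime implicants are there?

9

Round 0: 00000✓ 00010✓ 00011✓ 00101✓ 00110✓ 00111✓ 01000✓ 01001✓ 01010✓ 01011✓ 01100✓ 01111✓ 10001✓ 10010✓ 10011✓ 10100✓ 10111✓ 11000✓ 11010✓ 11011✓ 11100✓ 11101✓ 11111✓
Round 1: -0010✓ -0011✓ -0111✓ -1000✓ -1010✓ -1011✓ -1100✓ -1111✓ 0-000✓ 0-010✓ 0-011✓ 0-111✓ 00-10✓ 00-11✓ 000-0✓ 0001-✓ 001-1 0011-✓ 01-00✓ 01-11✓ 010-0✓ 010-1✓ 0100-✓ 0101-✓ 1-010✓ 1-011✓ 1-100 1-111✓ 10-11✓ 100-1 1001-✓ 11-00✓ 11-11✓ 110-0✓ 1101-✓ 111-1 1110-
Round 2: --010✓ --011✓ --111✓ -0-11✓ -001-✓ -1-00 -1-11✓ -10-0 -101-✓ 0--11✓ 0-0-0 0-01-✓ 00-1- 010-- 1--11✓ 1-01-✓
Round 3: ---11 --01-
PIs = {---11, --01-, -1-00, -10-0, 0-0-0, 00-1-, 001-1, 010--, 1-100, 100-1, 111-1, 1110-}
Coverage chart:
  m0: 0-0-0 ←essential
  m2: --01-,0-0-0,00-1-
  m3: ---11,--01-,00-1-
  m5: 001-1 ←essential
  m6: 00-1- ←essential
  m7: ---11,00-1-,001-1
  m8: -1-00,-10-0,0-0-0,010--
  m9: 010-- ←essential
  m10: --01-,-10-0,0-0-0,010--
  m11: ---11,--01-,010--
  m12: -1-00 ←essential
  m15: ---11 ←essential
  m17: 100-1 ←essential
  m18: --01- ←essential
  m19: ---11,--01-,100-1
  m20: 1-100 ←essential
  m23: ---11 ←essential
  m24: -1-00,-10-0
  m26: --01-,-10-0
  m27: ---11,--01-
  m28: -1-00,1-100,1110-
  m29: 111-1,1110-
  m31: ---11,111-1
Essential: ---11, --01-, -1-00, 0-0-0, 00-1-, 001-1, 010--, 1-100, 100-1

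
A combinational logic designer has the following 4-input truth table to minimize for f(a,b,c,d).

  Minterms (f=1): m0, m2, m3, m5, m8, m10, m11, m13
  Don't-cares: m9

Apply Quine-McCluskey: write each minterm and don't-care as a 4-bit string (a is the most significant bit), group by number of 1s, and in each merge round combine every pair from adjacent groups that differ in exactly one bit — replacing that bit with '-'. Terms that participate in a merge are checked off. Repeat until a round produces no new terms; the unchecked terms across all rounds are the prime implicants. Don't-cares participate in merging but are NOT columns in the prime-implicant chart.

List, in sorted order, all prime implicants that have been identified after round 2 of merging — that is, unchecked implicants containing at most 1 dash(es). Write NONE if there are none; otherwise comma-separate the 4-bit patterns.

-101, 1-01

Round 0: 0000✓ 0010✓ 0011✓ 0101✓ 1000✓ 1001✓ 1010✓ 1011✓ 1101✓
Round 1: -000✓ -010✓ -011✓ -101 00-0✓ 001-✓ 1-01 10-0✓ 10-1✓ 100-✓ 101-✓
Round 2: -0-0 -01- 10--
PIs = {-0-0, -01-, -101, 1-01, 10--}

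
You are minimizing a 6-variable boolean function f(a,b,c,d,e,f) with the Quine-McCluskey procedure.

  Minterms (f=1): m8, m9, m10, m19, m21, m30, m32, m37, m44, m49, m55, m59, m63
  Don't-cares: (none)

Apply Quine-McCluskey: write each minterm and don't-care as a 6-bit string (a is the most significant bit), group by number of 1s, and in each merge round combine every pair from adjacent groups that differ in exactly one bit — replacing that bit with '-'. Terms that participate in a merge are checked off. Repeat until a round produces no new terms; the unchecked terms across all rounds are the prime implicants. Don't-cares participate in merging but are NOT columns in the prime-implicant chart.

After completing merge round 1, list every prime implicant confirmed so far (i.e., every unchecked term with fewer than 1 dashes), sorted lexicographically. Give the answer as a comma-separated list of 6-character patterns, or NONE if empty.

[col 0] 001000*, 001001*, 001010*, 010011, 010101, 011110, 100000, 100101, 101100, 110001, 110111*, 111011*, 111111*
[col 1] 0010-0, 00100-, 11-111, 111-11
Prime implicants: 0010-0, 00100-, 010011, 010101, 011110, 100000, 100101, 101100, 11-111, 110001, 111-11

010011, 010101, 011110, 100000, 100101, 101100, 110001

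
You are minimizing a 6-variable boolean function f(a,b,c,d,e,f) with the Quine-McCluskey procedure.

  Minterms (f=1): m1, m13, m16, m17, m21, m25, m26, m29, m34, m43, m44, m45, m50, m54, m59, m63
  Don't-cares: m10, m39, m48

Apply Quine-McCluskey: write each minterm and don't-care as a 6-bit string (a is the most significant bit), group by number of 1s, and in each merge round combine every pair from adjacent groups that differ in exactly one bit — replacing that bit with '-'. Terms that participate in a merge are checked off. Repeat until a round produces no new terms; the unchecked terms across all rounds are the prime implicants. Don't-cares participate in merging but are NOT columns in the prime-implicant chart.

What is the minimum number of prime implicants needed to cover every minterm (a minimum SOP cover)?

Round 0: 000001✓ 001010✓ 001101✓ 010000✓ 010001✓ 010101✓ 011001✓ 011010✓ 011101✓ 100010✓ 100111 101011✓ 101100✓ 101101✓ 110000✓ 110010✓ 110110✓ 111011✓ 111111✓
Round 1: -01101 -10000 0-0001 0-1010 0-1101 01-001✓ 01-101✓ 010-01✓ 01000- 011-01✓ 1-0010 1-1011 10110- 110-10 1100-0 111-11
Round 2: 01--01
PIs = {-01101, -10000, 0-0001, 0-1010, 0-1101, 01--01, 01000-, 1-0010, 1-1011, 100111, 10110-, 110-10, 1100-0, 111-11}
Coverage chart:
  m1: 0-0001 ←essential
  m13: -01101,0-1101
  m16: -10000,01000-
  m17: 0-0001,01--01,01000-
  m21: 01--01 ←essential
  m25: 01--01 ←essential
  m26: 0-1010 ←essential
  m29: 0-1101,01--01
  m34: 1-0010 ←essential
  m43: 1-1011 ←essential
  m44: 10110- ←essential
  m45: -01101,10110-
  m50: 1-0010,110-10,1100-0
  m54: 110-10 ←essential
  m59: 1-1011,111-11
  m63: 111-11 ←essential
Essential: 0-0001, 0-1010, 01--01, 1-0010, 1-1011, 10110-, 110-10, 111-11
Petrick residual → -01101, -10000
Min cover (10 terms): b'cde'f + bc'd'e'f' + a'c'd'e'f + a'cd'ef' + a'be'f + ac'd'ef' + acd'ef + ab'cde' + abc'ef' + abcef

10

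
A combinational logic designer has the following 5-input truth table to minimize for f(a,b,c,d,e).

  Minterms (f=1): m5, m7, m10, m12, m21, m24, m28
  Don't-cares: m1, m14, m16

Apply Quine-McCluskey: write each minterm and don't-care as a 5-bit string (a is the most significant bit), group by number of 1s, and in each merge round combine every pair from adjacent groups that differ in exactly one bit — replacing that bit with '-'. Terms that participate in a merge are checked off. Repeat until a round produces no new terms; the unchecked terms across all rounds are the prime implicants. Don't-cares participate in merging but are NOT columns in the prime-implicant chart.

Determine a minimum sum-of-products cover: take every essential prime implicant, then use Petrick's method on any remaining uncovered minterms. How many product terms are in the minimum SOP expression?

5

[col 0] 00001*, 00101*, 00111*, 01010*, 01100*, 01110*, 10000*, 10101*, 11000*, 11100*
[col 1] -0101, -1100, 00-01, 001-1, 01-10, 011-0, 1-000, 11-00
Prime implicants: -0101, -1100, 00-01, 001-1, 01-10, 011-0, 1-000, 11-00
PI chart (minterm → PIs covering it):
  5 | -0101,00-01,001-1
  7 | 001-1  (sole → essential)
  10 | 01-10  (sole → essential)
  12 | -1100,011-0
  21 | -0101  (sole → essential)
  24 | 1-000,11-00
  28 | -1100,11-00
Essential prime implicants: -0101, 001-1, 01-10
Petrick residual → -1100, 1-000
Minimum SOP uses 5 PIs: b'cd'e + bcd'e' + a'b'ce + a'bde' + ac'd'e'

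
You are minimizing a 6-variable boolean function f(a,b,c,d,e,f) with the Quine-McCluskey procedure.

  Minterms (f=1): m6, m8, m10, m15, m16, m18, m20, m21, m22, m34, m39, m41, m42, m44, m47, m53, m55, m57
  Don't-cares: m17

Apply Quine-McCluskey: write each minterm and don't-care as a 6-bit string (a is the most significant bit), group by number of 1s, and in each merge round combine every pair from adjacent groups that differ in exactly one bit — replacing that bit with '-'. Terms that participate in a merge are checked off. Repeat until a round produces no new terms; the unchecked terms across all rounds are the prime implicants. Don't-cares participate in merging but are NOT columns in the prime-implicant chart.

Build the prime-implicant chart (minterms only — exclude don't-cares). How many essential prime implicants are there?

Round 0: 000110✓ 001000✓ 001010✓ 001111✓ 010000✓ 010001✓ 010010✓ 010100✓ 010101✓ 010110✓ 100010✓ 100111✓ 101001✓ 101010✓ 101100 101111✓ 110101✓ 110111✓ 111001✓
Round 1: -01010 -01111 -10101 0-0110 0010-0 010-00✓ 010-01✓ 010-10✓ 0100-0✓ 01000-✓ 0101-0✓ 01010-✓ 1-0111 1-1001 10-010 10-111 1101-1
Round 2: 010--0 010-0-
PIs = {-01010, -01111, -10101, 0-0110, 0010-0, 010--0, 010-0-, 1-0111, 1-1001, 10-010, 10-111, 101100, 1101-1}
Coverage chart:
  m6: 0-0110 ←essential
  m8: 0010-0 ←essential
  m10: -01010,0010-0
  m15: -01111 ←essential
  m16: 010--0,010-0-
  m18: 010--0 ←essential
  m20: 010--0,010-0-
  m21: -10101,010-0-
  m22: 0-0110,010--0
  m34: 10-010 ←essential
  m39: 1-0111,10-111
  m41: 1-1001 ←essential
  m42: -01010,10-010
  m44: 101100 ←essential
  m47: -01111,10-111
  m53: -10101,1101-1
  m55: 1-0111,1101-1
  m57: 1-1001 ←essential
Essential: -01111, 0-0110, 0010-0, 010--0, 1-1001, 10-010, 101100

7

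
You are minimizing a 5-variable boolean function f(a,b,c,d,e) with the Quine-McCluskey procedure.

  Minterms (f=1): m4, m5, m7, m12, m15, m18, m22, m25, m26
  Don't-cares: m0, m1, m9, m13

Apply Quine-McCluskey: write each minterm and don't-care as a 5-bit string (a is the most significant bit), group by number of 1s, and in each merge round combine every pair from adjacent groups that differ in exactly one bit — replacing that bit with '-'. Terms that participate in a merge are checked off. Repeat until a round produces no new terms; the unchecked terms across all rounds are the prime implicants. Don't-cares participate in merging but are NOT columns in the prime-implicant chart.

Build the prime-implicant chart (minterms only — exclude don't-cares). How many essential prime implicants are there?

size-2^0 implicants → 00000(✓)  00001(✓)  00100(✓)  00101(✓)  00111(✓)  01001(✓)  01100(✓)  01101(✓)  01111(✓)  10010(✓)  10110(✓)  11001(✓)  11010(✓)
size-2^1 implicants → -1001  0-001(✓)  0-100(✓)  0-101(✓)  0-111(✓)  00-00(✓)  00-01(✓)  0000-(✓)  001-1(✓)  0010-(✓)  01-01(✓)  011-1(✓)  0110-(✓)  1-010  10-10
size-2^2 implicants → 0--01  0-1-1  0-10-  00-0-
Unchecked terms (primes): -1001, 0--01, 0-1-1, 0-10-, 00-0-, 1-010, 10-10
Minterm coverage:
  m4 ⊆ 0-10-,00-0-
  m5 ⊆ 0--01,0-1-1,0-10-,00-0-
  m7 ⊆ 0-1-1 [E]
  m12 ⊆ 0-10- [E]
  m15 ⊆ 0-1-1 [E]
  m18 ⊆ 1-010,10-10
  m22 ⊆ 10-10 [E]
  m25 ⊆ -1001 [E]
  m26 ⊆ 1-010 [E]
E = {-1001, 0-1-1, 0-10-, 1-010, 10-10}

5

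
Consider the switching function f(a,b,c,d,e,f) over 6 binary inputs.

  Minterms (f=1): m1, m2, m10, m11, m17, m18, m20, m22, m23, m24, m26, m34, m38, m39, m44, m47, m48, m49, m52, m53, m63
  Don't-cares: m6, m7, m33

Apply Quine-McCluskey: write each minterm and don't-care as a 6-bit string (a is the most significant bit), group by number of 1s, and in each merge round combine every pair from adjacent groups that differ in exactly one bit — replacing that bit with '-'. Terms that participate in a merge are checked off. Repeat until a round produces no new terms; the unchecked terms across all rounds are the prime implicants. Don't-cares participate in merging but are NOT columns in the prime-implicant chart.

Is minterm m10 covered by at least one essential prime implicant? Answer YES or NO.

YES

[col 0] 000001*, 000010*, 000110*, 000111*, 001010*, 001011*, 010001*, 010010*, 010100*, 010110*, 010111*, 011000*, 011010*, 100001*, 100010*, 100110*, 100111*, 101100, 101111*, 110000*, 110001*, 110100*, 110101*, 111111*
[col 1] -00001*, -00010*, -00110*, -00111*, -10001*, -10100, 0-0001*, 0-0010*, 0-0110*, 0-0111*, 0-1010*, 00-010*, 000-10*, 00011-*, 00101-, 01-010*, 010-10*, 0101-0, 01011-*, 0110-0, 1-0001*, 1-1111, 10-111, 100-10*, 10011-*, 110-00*, 110-01*, 11000-*, 11010-*
[col 2] --0001, -00-10, -0011-, 0--010, 0-0-10, 0-011-, 110-0-
Prime implicants: --0001, -00-10, -0011-, -10100, 0--010, 0-0-10, 0-011-, 00101-, 0101-0, 0110-0, 1-1111, 10-111, 101100, 110-0-
PI chart (minterm → PIs covering it):
  1 | --0001  (sole → essential)
  2 | -00-10,0--010,0-0-10
  10 | 0--010,00101-
  11 | 00101-  (sole → essential)
  17 | --0001  (sole → essential)
  18 | 0--010,0-0-10
  20 | -10100,0101-0
  22 | 0-0-10,0-011-,0101-0
  23 | 0-011-  (sole → essential)
  24 | 0110-0  (sole → essential)
  26 | 0--010,0110-0
  34 | -00-10  (sole → essential)
  38 | -00-10,-0011-
  39 | -0011-,10-111
  44 | 101100  (sole → essential)
  47 | 1-1111,10-111
  48 | 110-0-  (sole → essential)
  49 | --0001,110-0-
  52 | -10100,110-0-
  53 | 110-0-  (sole → essential)
  63 | 1-1111  (sole → essential)
Essential prime implicants: --0001, -00-10, 0-011-, 00101-, 0110-0, 1-1111, 101100, 110-0-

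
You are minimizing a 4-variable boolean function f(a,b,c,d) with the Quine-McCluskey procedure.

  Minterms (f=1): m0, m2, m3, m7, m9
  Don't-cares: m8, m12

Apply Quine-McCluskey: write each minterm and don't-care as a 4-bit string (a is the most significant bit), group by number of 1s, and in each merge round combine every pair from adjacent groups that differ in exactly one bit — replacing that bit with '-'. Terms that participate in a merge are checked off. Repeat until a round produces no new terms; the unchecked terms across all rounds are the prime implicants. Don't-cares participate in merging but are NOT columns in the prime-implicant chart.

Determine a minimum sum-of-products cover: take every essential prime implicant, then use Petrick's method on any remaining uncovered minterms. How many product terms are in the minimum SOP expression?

Round 0: 0000✓ 0010✓ 0011✓ 0111✓ 1000✓ 1001✓ 1100✓
Round 1: -000 0-11 00-0 001- 1-00 100-
PIs = {-000, 0-11, 00-0, 001-, 1-00, 100-}
Coverage chart:
  m0: -000,00-0
  m2: 00-0,001-
  m3: 0-11,001-
  m7: 0-11 ←essential
  m9: 100- ←essential
Essential: 0-11, 100-
Petrick residual → 00-0
Min cover (3 terms): a'cd + a'b'd' + ab'c'

3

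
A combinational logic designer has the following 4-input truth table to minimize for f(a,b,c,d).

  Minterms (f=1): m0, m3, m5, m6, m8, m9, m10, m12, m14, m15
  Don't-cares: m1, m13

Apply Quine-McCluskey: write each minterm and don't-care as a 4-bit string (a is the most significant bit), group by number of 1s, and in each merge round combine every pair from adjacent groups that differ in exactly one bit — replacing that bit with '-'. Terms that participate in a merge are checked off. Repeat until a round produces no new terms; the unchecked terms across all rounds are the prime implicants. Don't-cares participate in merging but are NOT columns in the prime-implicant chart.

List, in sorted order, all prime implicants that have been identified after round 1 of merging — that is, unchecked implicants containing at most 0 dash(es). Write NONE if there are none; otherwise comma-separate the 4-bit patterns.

Round 0: 0000✓ 0001✓ 0011✓ 0101✓ 0110✓ 1000✓ 1001✓ 1010✓ 1100✓ 1101✓ 1110✓ 1111✓
Round 1: -000✓ -001✓ -101✓ -110 0-01✓ 00-1 000-✓ 1-00✓ 1-01✓ 1-10✓ 10-0✓ 100-✓ 11-0✓ 11-1✓ 110-✓ 111-✓
Round 2: --01 -00- 1--0 1-0- 11--
PIs = {--01, -00-, -110, 00-1, 1--0, 1-0-, 11--}

NONE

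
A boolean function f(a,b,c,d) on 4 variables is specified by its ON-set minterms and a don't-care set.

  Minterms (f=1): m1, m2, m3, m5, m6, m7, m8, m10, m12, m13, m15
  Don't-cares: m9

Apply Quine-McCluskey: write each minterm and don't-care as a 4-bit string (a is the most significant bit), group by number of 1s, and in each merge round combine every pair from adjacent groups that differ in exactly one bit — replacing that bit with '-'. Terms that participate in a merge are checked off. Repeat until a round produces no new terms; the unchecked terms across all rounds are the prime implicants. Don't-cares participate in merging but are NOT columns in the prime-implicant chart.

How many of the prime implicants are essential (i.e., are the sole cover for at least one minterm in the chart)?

3

[col 0] 0001*, 0010*, 0011*, 0101*, 0110*, 0111*, 1000*, 1001*, 1010*, 1100*, 1101*, 1111*
[col 1] -001*, -010, -101*, -111*, 0-01*, 0-10*, 0-11*, 00-1*, 001-*, 01-1*, 011-*, 1-00*, 1-01*, 10-0, 100-*, 11-1*, 110-*
[col 2] --01, -1-1, 0--1, 0-1-, 1-0-
Prime implicants: --01, -010, -1-1, 0--1, 0-1-, 1-0-, 10-0
PI chart (minterm → PIs covering it):
  1 | --01,0--1
  2 | -010,0-1-
  3 | 0--1,0-1-
  5 | --01,-1-1,0--1
  6 | 0-1-  (sole → essential)
  7 | -1-1,0--1,0-1-
  8 | 1-0-,10-0
  10 | -010,10-0
  12 | 1-0-  (sole → essential)
  13 | --01,-1-1,1-0-
  15 | -1-1  (sole → essential)
Essential prime implicants: -1-1, 0-1-, 1-0-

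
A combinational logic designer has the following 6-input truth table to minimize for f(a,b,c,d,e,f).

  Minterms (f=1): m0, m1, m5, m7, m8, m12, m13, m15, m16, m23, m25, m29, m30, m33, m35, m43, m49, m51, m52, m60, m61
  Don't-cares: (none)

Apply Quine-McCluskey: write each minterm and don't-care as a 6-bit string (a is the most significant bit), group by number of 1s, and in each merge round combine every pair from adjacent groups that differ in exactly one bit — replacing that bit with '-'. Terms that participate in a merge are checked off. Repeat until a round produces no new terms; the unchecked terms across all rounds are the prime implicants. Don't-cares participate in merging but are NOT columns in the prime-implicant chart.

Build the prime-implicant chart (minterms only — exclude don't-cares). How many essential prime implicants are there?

size-2^0 implicants → 000000(✓)  000001(✓)  000101(✓)  000111(✓)  001000(✓)  001100(✓)  001101(✓)  001111(✓)  010000(✓)  010111(✓)  011001(✓)  011101(✓)  011110  100001(✓)  100011(✓)  101011(✓)  110001(✓)  110011(✓)  110100(✓)  111100(✓)  111101(✓)
size-2^1 implicants → -00001  -11101  0-0000  0-0111  0-1101  00-000  00-101(✓)  00-111(✓)  000-01  00000-  0001-1(✓)  001-00  0011-1(✓)  00110-  011-01  1-0001(✓)  1-0011(✓)  10-011  1000-1(✓)  11-100  1100-1(✓)  11110-
size-2^2 implicants → 00-1-1  1-00-1
Unchecked terms (primes): -00001, -11101, 0-0000, 0-0111, 0-1101, 00-000, 00-1-1, 000-01, 00000-, 001-00, 00110-, 011-01, 011110, 1-00-1, 10-011, 11-100, 11110-
Minterm coverage:
  m0 ⊆ 0-0000,00-000,00000-
  m1 ⊆ -00001,000-01,00000-
  m5 ⊆ 00-1-1,000-01
  m7 ⊆ 0-0111,00-1-1
  m8 ⊆ 00-000,001-00
  m12 ⊆ 001-00,00110-
  m13 ⊆ 0-1101,00-1-1,00110-
  m15 ⊆ 00-1-1 [E]
  m16 ⊆ 0-0000 [E]
  m23 ⊆ 0-0111 [E]
  m25 ⊆ 011-01 [E]
  m29 ⊆ -11101,0-1101,011-01
  m30 ⊆ 011110 [E]
  m33 ⊆ -00001,1-00-1
  m35 ⊆ 1-00-1,10-011
  m43 ⊆ 10-011 [E]
  m49 ⊆ 1-00-1 [E]
  m51 ⊆ 1-00-1 [E]
  m52 ⊆ 11-100 [E]
  m60 ⊆ 11-100,11110-
  m61 ⊆ -11101,11110-
E = {0-0000, 0-0111, 00-1-1, 011-01, 011110, 1-00-1, 10-011, 11-100}

8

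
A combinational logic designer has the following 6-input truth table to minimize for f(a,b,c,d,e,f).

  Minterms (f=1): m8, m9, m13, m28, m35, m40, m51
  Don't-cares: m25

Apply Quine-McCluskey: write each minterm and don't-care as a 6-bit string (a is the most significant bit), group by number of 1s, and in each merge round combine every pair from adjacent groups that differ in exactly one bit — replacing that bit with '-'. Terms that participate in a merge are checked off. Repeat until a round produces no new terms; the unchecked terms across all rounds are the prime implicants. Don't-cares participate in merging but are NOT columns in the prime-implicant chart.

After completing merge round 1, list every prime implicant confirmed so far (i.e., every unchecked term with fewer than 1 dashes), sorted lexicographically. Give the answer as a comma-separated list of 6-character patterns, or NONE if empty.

011100

size-2^0 implicants → 001000(✓)  001001(✓)  001101(✓)  011001(✓)  011100  100011(✓)  101000(✓)  110011(✓)
size-2^1 implicants → -01000  0-1001  001-01  00100-  1-0011
Unchecked terms (primes): -01000, 0-1001, 001-01, 00100-, 011100, 1-0011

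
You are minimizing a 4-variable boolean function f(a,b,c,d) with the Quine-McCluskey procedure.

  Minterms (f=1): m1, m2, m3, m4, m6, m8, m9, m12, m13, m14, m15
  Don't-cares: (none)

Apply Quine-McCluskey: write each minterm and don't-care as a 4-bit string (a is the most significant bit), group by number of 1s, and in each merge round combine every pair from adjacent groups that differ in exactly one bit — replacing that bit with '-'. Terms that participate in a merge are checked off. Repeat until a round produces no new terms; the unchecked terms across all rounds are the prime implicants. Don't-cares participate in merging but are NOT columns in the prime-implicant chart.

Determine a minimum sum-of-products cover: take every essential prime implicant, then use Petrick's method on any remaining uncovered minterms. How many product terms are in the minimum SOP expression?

5

Round 0: 0001✓ 0010✓ 0011✓ 0100✓ 0110✓ 1000✓ 1001✓ 1100✓ 1101✓ 1110✓ 1111✓
Round 1: -001 -100✓ -110✓ 0-10 00-1 001- 01-0✓ 1-00✓ 1-01✓ 100-✓ 11-0✓ 11-1✓ 110-✓ 111-✓
Round 2: -1-0 1-0- 11--
PIs = {-001, -1-0, 0-10, 00-1, 001-, 1-0-, 11--}
Coverage chart:
  m1: -001,00-1
  m2: 0-10,001-
  m3: 00-1,001-
  m4: -1-0 ←essential
  m6: -1-0,0-10
  m8: 1-0- ←essential
  m9: -001,1-0-
  m12: -1-0,1-0-,11--
  m13: 1-0-,11--
  m14: -1-0,11--
  m15: 11-- ←essential
Essential: -1-0, 1-0-, 11--
Petrick residual → -001, 001-
Min cover (5 terms): b'c'd + bd' + a'b'c + ac' + ab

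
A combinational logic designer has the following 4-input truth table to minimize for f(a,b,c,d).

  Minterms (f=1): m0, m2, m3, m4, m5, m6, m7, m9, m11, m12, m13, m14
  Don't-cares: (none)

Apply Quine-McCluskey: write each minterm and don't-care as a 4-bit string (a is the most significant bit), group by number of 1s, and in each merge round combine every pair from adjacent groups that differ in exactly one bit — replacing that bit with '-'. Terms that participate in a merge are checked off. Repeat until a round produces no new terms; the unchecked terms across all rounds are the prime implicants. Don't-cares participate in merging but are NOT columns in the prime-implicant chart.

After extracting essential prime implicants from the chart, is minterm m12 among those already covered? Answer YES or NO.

YES

Round 0: 0000✓ 0010✓ 0011✓ 0100✓ 0101✓ 0110✓ 0111✓ 1001✓ 1011✓ 1100✓ 1101✓ 1110✓
Round 1: -011 -100✓ -101✓ -110✓ 0-00✓ 0-10✓ 0-11✓ 00-0✓ 001-✓ 01-0✓ 01-1✓ 010-✓ 011-✓ 1-01 10-1 11-0✓ 110-✓
Round 2: -1-0 -10- 0--0 0-1- 01--
PIs = {-011, -1-0, -10-, 0--0, 0-1-, 01--, 1-01, 10-1}
Coverage chart:
  m0: 0--0 ←essential
  m2: 0--0,0-1-
  m3: -011,0-1-
  m4: -1-0,-10-,0--0,01--
  m5: -10-,01--
  m6: -1-0,0--0,0-1-,01--
  m7: 0-1-,01--
  m9: 1-01,10-1
  m11: -011,10-1
  m12: -1-0,-10-
  m13: -10-,1-01
  m14: -1-0 ←essential
Essential: -1-0, 0--0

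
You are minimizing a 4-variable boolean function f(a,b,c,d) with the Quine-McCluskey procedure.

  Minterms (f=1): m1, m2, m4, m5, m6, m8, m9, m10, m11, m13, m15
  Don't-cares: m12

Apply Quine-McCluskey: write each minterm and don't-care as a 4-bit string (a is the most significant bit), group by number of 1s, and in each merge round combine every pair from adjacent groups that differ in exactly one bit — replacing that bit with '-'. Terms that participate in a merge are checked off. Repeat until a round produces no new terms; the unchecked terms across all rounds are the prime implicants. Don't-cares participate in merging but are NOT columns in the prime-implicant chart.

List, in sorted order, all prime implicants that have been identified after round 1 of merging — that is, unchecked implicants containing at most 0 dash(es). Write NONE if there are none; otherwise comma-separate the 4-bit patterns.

[col 0] 0001*, 0010*, 0100*, 0101*, 0110*, 1000*, 1001*, 1010*, 1011*, 1100*, 1101*, 1111*
[col 1] -001*, -010, -100*, -101*, 0-01*, 0-10, 01-0, 010-*, 1-00*, 1-01*, 1-11*, 10-0*, 10-1*, 100-*, 101-*, 11-1*, 110-*
[col 2] --01, -10-, 1--1, 1-0-, 10--
Prime implicants: --01, -010, -10-, 0-10, 01-0, 1--1, 1-0-, 10--

NONE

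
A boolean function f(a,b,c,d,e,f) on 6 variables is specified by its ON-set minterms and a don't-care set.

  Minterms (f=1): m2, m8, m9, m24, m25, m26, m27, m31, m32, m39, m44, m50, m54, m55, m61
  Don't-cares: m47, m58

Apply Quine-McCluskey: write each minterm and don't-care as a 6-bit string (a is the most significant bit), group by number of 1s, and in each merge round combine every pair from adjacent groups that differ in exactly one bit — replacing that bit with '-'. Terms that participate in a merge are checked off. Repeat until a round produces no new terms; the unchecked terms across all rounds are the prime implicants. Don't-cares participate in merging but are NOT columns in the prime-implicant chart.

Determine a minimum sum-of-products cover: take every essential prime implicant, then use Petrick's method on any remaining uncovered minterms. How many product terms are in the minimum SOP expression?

[col 0] 000010, 001000*, 001001*, 011000*, 011001*, 011010*, 011011*, 011111*, 100000, 100111*, 101100, 101111*, 110010*, 110110*, 110111*, 111010*, 111101
[col 1] -11010, 0-1000*, 0-1001*, 00100-*, 011-11, 0110-0*, 0110-1*, 01100-*, 01101-*, 1-0111, 10-111, 11-010, 110-10, 11011-
[col 2] 0-100-, 0110--
Prime implicants: -11010, 0-100-, 000010, 011-11, 0110--, 1-0111, 10-111, 100000, 101100, 11-010, 110-10, 11011-, 111101
PI chart (minterm → PIs covering it):
  2 | 000010  (sole → essential)
  8 | 0-100-  (sole → essential)
  9 | 0-100-  (sole → essential)
  24 | 0-100-,0110--
  25 | 0-100-,0110--
  26 | -11010,0110--
  27 | 011-11,0110--
  31 | 011-11  (sole → essential)
  32 | 100000  (sole → essential)
  39 | 1-0111,10-111
  44 | 101100  (sole → essential)
  50 | 11-010,110-10
  54 | 110-10,11011-
  55 | 1-0111,11011-
  61 | 111101  (sole → essential)
Essential prime implicants: 0-100-, 000010, 011-11, 100000, 101100, 111101
Petrick residual → -11010, 1-0111, 110-10
Minimum SOP uses 9 PIs: bcd'ef' + a'cd'e' + a'b'c'd'ef' + a'bcef + ac'def + ab'c'd'e'f' + ab'cde'f' + abc'ef' + abcde'f

9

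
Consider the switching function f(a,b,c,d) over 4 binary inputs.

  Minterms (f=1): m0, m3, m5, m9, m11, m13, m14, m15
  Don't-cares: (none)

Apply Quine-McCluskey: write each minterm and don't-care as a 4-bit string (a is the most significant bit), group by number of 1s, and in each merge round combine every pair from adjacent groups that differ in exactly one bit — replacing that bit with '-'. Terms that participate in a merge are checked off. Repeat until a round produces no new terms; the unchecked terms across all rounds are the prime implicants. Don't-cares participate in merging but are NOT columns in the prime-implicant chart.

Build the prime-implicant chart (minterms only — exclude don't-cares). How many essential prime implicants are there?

size-2^0 implicants → 0000  0011(✓)  0101(✓)  1001(✓)  1011(✓)  1101(✓)  1110(✓)  1111(✓)
size-2^1 implicants → -011  -101  1-01(✓)  1-11(✓)  10-1(✓)  11-1(✓)  111-
size-2^2 implicants → 1--1
Unchecked terms (primes): -011, -101, 0000, 1--1, 111-
Minterm coverage:
  m0 ⊆ 0000 [E]
  m3 ⊆ -011 [E]
  m5 ⊆ -101 [E]
  m9 ⊆ 1--1 [E]
  m11 ⊆ -011,1--1
  m13 ⊆ -101,1--1
  m14 ⊆ 111- [E]
  m15 ⊆ 1--1,111-
E = {-011, -101, 0000, 1--1, 111-}

5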